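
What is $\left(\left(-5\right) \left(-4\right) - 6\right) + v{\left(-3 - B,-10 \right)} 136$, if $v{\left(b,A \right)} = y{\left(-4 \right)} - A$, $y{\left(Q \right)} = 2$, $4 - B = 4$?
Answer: $1646$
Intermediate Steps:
$B = 0$ ($B = 4 - 4 = 0$)
$v{\left(b,A \right)} = 2 - A$
$\left(\left(-5\right) \left(-4\right) - 6\right) + v{\left(-3 - B,-10 \right)} 136 = \left(\left(-5\right) \left(-4\right) - 6\right) + \left(2 - -10\right) 136 = \left(20 - 6\right) + \left(2 + 10\right) 136 = 14 + 12 \cdot 136 = 14 + 1632 = 1646$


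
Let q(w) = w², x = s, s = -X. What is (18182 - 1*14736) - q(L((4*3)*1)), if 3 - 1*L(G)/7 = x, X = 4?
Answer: 1045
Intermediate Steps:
s = -4 (s = -1*4 = -4)
x = -4
L(G) = 49 (L(G) = 21 - 7*(-4) = 21 + 28 = 49)
(18182 - 1*14736) - q(L((4*3)*1)) = (18182 - 1*14736) - 1*49² = (18182 - 14736) - 1*2401 = 3446 - 2401 = 1045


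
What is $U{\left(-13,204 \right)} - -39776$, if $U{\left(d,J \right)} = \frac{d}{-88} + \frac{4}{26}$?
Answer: $\frac{45504089}{1144} \approx 39776.0$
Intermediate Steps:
$U{\left(d,J \right)} = \frac{2}{13} - \frac{d}{88}$ ($U{\left(d,J \right)} = d \left(- \frac{1}{88}\right) + 4 \cdot \frac{1}{26} = - \frac{d}{88} + \frac{2}{13} = \frac{2}{13} - \frac{d}{88}$)
$U{\left(-13,204 \right)} - -39776 = \left(\frac{2}{13} - - \frac{13}{88}\right) - -39776 = \left(\frac{2}{13} + \frac{13}{88}\right) + 39776 = \frac{345}{1144} + 39776 = \frac{45504089}{1144}$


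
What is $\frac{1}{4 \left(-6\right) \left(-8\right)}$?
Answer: $\frac{1}{192} \approx 0.0052083$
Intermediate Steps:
$\frac{1}{4 \left(-6\right) \left(-8\right)} = \frac{1}{\left(-24\right) \left(-8\right)} = \frac{1}{192}$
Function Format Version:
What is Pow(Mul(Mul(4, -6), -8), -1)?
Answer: Rational(1, 192) ≈ 0.0052083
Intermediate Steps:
Pow(Mul(Mul(4, -6), -8), -1) = Pow(Mul(-24, -8), -1) = Pow(192, -1) = Rational(1, 192)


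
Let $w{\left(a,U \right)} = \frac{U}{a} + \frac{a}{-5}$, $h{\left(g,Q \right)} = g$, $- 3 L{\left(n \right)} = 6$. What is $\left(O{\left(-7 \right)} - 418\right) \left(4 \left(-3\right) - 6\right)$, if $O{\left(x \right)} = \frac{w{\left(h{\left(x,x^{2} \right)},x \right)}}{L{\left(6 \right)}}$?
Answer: $\frac{37728}{5} \approx 7545.6$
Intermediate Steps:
$L{\left(n \right)} = -2$ ($L{\left(n \right)} = \left(- \frac{1}{3}\right) 6 = -2$)
$w{\left(a,U \right)} = - \frac{a}{5} + \frac{U}{a}$ ($w{\left(a,U \right)} = \frac{U}{a} + a \left(- \frac{1}{5}\right) = \frac{U}{a} - \frac{a}{5} = - \frac{a}{5} + \frac{U}{a}$)
$O{\left(x \right)} = - \frac{1}{2} + \frac{x}{10}$ ($O{\left(x \right)} = \frac{- \frac{x}{5} + \frac{x}{x}}{-2} = \left(- \frac{x}{5} + 1\right) \left(- \frac{1}{2}\right) = \left(1 - \frac{x}{5}\right) \left(- \frac{1}{2}\right) = - \frac{1}{2} + \frac{x}{10}$)
$\left(O{\left(-7 \right)} - 418\right) \left(4 \left(-3\right) - 6\right) = \left(\left(- \frac{1}{2} + \frac{1}{10} \left(-7\right)\right) - 418\right) \left(4 \left(-3\right) - 6\right) = \left(\left(- \frac{1}{2} - \frac{7}{10}\right) - 418\right) \left(-12 - 6\right) = \left(- \frac{6}{5} - 418\right) \left(-18\right) = \left(- \frac{2096}{5}\right) \left(-18\right) = \frac{37728}{5}$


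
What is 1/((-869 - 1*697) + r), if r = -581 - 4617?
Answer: -1/6764 ≈ -0.00014784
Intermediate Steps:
r = -5198
1/((-869 - 1*697) + r) = 1/((-869 - 1*697) - 5198) = 1/((-869 - 697) - 5198) = 1/(-1566 - 5198) = 1/(-6764) = -1/6764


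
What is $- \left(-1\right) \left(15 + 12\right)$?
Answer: $27$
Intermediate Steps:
$- \left(-1\right) \left(15 + 12\right) = - \left(-1\right) 27 = \left(-1\right) \left(-27\right) = 27$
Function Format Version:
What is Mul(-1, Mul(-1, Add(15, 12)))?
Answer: 27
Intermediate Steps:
Mul(-1, Mul(-1, Add(15, 12))) = Mul(-1, Mul(-1, 27)) = Mul(-1, -27) = 27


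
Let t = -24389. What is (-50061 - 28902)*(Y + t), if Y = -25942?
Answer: 3974286753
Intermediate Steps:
(-50061 - 28902)*(Y + t) = (-50061 - 28902)*(-25942 - 24389) = -78963*(-50331) = 3974286753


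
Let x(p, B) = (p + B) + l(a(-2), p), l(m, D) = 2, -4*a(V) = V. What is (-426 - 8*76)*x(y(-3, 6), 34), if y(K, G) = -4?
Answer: -33088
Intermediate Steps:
a(V) = -V/4
x(p, B) = 2 + B + p (x(p, B) = (p + B) + 2 = (B + p) + 2 = 2 + B + p)
(-426 - 8*76)*x(y(-3, 6), 34) = (-426 - 8*76)*(2 + 34 - 4) = (-426 - 608)*32 = -1034*32 = -33088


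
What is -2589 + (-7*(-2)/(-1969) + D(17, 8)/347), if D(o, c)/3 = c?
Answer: -1768873729/683243 ≈ -2588.9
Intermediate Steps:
D(o, c) = 3*c
-2589 + (-7*(-2)/(-1969) + D(17, 8)/347) = -2589 + (-7*(-2)/(-1969) + (3*8)/347) = -2589 + (14*(-1/1969) + 24*(1/347)) = -2589 + (-14/1969 + 24/347) = -2589 + 42398/683243 = -1768873729/683243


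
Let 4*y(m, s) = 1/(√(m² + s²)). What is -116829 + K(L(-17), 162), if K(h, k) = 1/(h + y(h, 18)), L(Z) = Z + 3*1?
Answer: -190515386531/1630719 - 8*√130/1630719 ≈ -1.1683e+5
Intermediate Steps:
y(m, s) = 1/(4*√(m² + s²)) (y(m, s) = 1/(4*(√(m² + s²))) = 1/(4*√(m² + s²)))
L(Z) = 3 + Z (L(Z) = Z + 3 = 3 + Z)
K(h, k) = 1/(h + 1/(4*√(324 + h²))) (K(h, k) = 1/(h + 1/(4*√(h² + 18²))) = 1/(h + 1/(4*√(h² + 324))) = 1/(h + 1/(4*√(324 + h²))))
-116829 + K(L(-17), 162) = -116829 + 4*√(324 + (3 - 17)²)/(1 + 4*(3 - 17)*√(324 + (3 - 17)²)) = -116829 + 4*√(324 + (-14)²)/(1 + 4*(-14)*√(324 + (-14)²)) = -116829 + 4*√(324 + 196)/(1 + 4*(-14)*√(324 + 196)) = -116829 + 4*√520/(1 + 4*(-14)*√520) = -116829 + 4*(2*√130)/(1 + 4*(-14)*(2*√130)) = -116829 + 4*(2*√130)/(1 - 112*√130) = -116829 + 8*√130/(1 - 112*√130)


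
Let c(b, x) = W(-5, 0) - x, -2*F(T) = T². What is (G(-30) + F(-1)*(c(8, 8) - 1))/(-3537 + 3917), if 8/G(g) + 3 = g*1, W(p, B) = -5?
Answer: 223/12540 ≈ 0.017783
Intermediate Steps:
F(T) = -T²/2
G(g) = 8/(-3 + g) (G(g) = 8/(-3 + g*1) = 8/(-3 + g))
c(b, x) = -5 - x
(G(-30) + F(-1)*(c(8, 8) - 1))/(-3537 + 3917) = (8/(-3 - 30) + (-½*(-1)²)*((-5 - 1*8) - 1))/(-3537 + 3917) = (8/(-33) + (-½*1)*((-5 - 8) - 1))/380 = (8*(-1/33) - (-13 - 1)/2)*(1/380) = (-8/33 - ½*(-14))*(1/380) = (-8/33 + 7)*(1/380) = (223/33)*(1/380) = 223/12540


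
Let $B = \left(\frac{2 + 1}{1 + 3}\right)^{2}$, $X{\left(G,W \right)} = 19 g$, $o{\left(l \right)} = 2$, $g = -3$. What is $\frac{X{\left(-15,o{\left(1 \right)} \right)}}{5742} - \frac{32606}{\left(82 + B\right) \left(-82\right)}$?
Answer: $\frac{498234013}{103664154} \approx 4.8062$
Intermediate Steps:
$X{\left(G,W \right)} = -57$ ($X{\left(G,W \right)} = 19 \left(-3\right) = -57$)
$B = \frac{9}{16}$ ($B = \left(\frac{3}{4}\right)^{2} = \frac{9}{16} \approx 0.5625$)
$\frac{X{\left(-15,o{\left(1 \right)} \right)}}{5742} - \frac{32606}{\left(82 + B\right) \left(-82\right)} = - \frac{57}{5742} - \frac{32606}{\left(82 + \frac{9}{16}\right) \left(-82\right)} = \left(-57\right) \frac{1}{5742} - \frac{32606}{\frac{1321}{16} \left(-82\right)} = - \frac{19}{1914} - \frac{32606}{- \frac{54161}{8}} = - \frac{19}{1914} - - \frac{260848}{54161} = - \frac{19}{1914} + \frac{260848}{54161} = \frac{498234013}{103664154}$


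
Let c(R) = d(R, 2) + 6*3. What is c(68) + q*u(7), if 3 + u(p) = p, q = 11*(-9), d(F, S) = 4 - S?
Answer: -376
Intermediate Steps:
c(R) = 20 (c(R) = (4 - 1*2) + 6*3 = (4 - 2) + 18 = 2 + 18 = 20)
q = -99
u(p) = -3 + p
c(68) + q*u(7) = 20 - 99*(-3 + 7) = 20 - 99*4 = 20 - 396 = -376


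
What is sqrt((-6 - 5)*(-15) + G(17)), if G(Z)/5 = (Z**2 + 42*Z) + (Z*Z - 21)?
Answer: 2*sqrt(1630) ≈ 80.746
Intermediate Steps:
G(Z) = -105 + 10*Z**2 + 210*Z (G(Z) = 5*((Z**2 + 42*Z) + (Z*Z - 21)) = 5*((Z**2 + 42*Z) + (Z**2 - 21)) = 5*((Z**2 + 42*Z) + (-21 + Z**2)) = 5*(-21 + 2*Z**2 + 42*Z) = -105 + 10*Z**2 + 210*Z)
sqrt((-6 - 5)*(-15) + G(17)) = sqrt((-6 - 5)*(-15) + (-105 + 10*17**2 + 210*17)) = sqrt(-11*(-15) + (-105 + 10*289 + 3570)) = sqrt(165 + (-105 + 2890 + 3570)) = sqrt(165 + 6355) = sqrt(6520) = 2*sqrt(1630)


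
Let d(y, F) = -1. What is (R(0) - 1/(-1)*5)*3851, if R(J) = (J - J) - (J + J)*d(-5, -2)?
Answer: 19255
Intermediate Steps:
R(J) = 2*J (R(J) = (J - J) - (J + J)*(-1) = 0 - 2*J*(-1) = 0 - (-2)*J = 0 + 2*J = 2*J)
(R(0) - 1/(-1)*5)*3851 = (2*0 - 1/(-1)*5)*3851 = (0 - 1*(-1)*5)*3851 = (0 + 1*5)*3851 = (0 + 5)*3851 = 5*3851 = 19255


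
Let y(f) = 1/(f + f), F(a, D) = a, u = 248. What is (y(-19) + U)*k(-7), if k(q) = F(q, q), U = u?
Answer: -65961/38 ≈ -1735.8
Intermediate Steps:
U = 248
k(q) = q
y(f) = 1/(2*f)
(y(-19) + U)*k(-7) = ((½)/(-19) + 248)*(-7) = ((½)*(-1/19) + 248)*(-7) = (-1/38 + 248)*(-7) = (9423/38)*(-7) = -65961/38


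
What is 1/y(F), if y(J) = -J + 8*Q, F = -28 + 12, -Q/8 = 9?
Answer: -1/560 ≈ -0.0017857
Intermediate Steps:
Q = -72 (Q = -8*9 = -72)
F = -16
y(J) = -576 - J (y(J) = -J + 8*(-72) = -J - 576 = -576 - J)
1/y(F) = 1/(-576 - 1*(-16)) = 1/(-576 + 16) = 1/(-560) = -1/560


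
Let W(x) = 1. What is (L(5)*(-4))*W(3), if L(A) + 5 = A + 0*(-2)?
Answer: 0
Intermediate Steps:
L(A) = -5 + A (L(A) = -5 + (A + 0*(-2)) = -5 + (A + 0) = -5 + A)
(L(5)*(-4))*W(3) = ((-5 + 5)*(-4))*1 = (0*(-4))*1 = 0*1 = 0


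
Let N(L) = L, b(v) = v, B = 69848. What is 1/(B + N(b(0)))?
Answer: 1/69848 ≈ 1.4317e-5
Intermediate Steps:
1/(B + N(b(0))) = 1/(69848 + 0) = 1/69848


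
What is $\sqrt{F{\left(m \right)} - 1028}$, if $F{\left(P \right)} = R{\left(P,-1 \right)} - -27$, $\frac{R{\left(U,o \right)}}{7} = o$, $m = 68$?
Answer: $12 i \sqrt{7} \approx 31.749 i$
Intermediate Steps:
$R{\left(U,o \right)} = 7 o$
$F{\left(P \right)} = 20$ ($F{\left(P \right)} = 7 \left(-1\right) - -27 = -7 + 27 = 20$)
$\sqrt{F{\left(m \right)} - 1028} = \sqrt{20 - 1028} = \sqrt{-1008} = 12 i \sqrt{7}$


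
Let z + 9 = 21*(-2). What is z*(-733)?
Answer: 37383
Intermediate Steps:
z = -51 (z = -9 + 21*(-2) = -9 - 42 = -51)
z*(-733) = -51*(-733) = 37383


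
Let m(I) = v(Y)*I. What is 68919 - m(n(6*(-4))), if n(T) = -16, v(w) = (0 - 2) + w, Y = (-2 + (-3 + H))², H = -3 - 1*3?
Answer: 70823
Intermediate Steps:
H = -6 (H = -3 - 3 = -6)
Y = 121 (Y = (-2 + (-3 - 6))² = (-2 - 9)² = (-11)² = 121)
v(w) = -2 + w
m(I) = 119*I (m(I) = (-2 + 121)*I = 119*I)
68919 - m(n(6*(-4))) = 68919 - 119*(-16) = 68919 - 1*(-1904) = 68919 + 1904 = 70823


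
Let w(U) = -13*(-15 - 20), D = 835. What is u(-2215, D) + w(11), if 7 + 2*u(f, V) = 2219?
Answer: 1561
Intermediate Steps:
w(U) = 455 (w(U) = -13*(-35) = 455)
u(f, V) = 1106 (u(f, V) = -7/2 + (1/2)*2219 = -7/2 + 2219/2 = 1106)
u(-2215, D) + w(11) = 1106 + 455 = 1561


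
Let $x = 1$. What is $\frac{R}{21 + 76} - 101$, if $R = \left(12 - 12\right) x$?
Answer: $-101$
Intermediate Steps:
$R = 0$ ($R = \left(12 - 12\right) 1 = 0 \cdot 1 = 0$)
$\frac{R}{21 + 76} - 101 = \frac{0}{21 + 76} - 101 = \frac{0}{97} - 101 = 0 \cdot \frac{1}{97} - 101 = 0 - 101 = -101$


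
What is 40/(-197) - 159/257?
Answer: -41603/50629 ≈ -0.82172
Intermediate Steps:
40/(-197) - 159/257 = 40*(-1/197) - 159*1/257 = -40/197 - 159/257 = -41603/50629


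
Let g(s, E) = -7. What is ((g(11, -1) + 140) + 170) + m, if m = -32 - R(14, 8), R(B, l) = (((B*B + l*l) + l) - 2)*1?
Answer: 5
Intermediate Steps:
R(B, l) = -2 + l + B**2 + l**2 (R(B, l) = (((B**2 + l**2) + l) - 2)*1 = ((l + B**2 + l**2) - 2)*1 = (-2 + l + B**2 + l**2)*1 = -2 + l + B**2 + l**2)
m = -298 (m = -32 - (-2 + 8 + 14**2 + 8**2) = -32 - (-2 + 8 + 196 + 64) = -32 - 1*266 = -32 - 266 = -298)
((g(11, -1) + 140) + 170) + m = ((-7 + 140) + 170) - 298 = (133 + 170) - 298 = 303 - 298 = 5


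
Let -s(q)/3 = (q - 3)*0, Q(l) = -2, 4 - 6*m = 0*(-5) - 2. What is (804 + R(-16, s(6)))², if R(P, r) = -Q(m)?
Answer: 649636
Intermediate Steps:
m = 1 (m = ⅔ - (0*(-5) - 2)/6 = ⅔ - (0 - 2)/6 = ⅔ - ⅙*(-2) = ⅔ + ⅓ = 1)
s(q) = 0 (s(q) = -3*(q - 3)*0 = -3*(-3 + q)*0 = -3*0 = 0)
R(P, r) = 2 (R(P, r) = -1*(-2) = 2)
(804 + R(-16, s(6)))² = (804 + 2)² = 806² = 649636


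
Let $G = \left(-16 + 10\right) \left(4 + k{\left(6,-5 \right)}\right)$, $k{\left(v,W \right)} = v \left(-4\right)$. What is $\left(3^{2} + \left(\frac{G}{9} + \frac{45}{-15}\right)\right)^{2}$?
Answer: $\frac{3364}{9} \approx 373.78$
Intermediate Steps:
$k{\left(v,W \right)} = - 4 v$
$G = 120$ ($G = \left(-16 + 10\right) \left(4 - 24\right) = - 6 \left(4 - 24\right) = \left(-6\right) \left(-20\right) = 120$)
$\left(3^{2} + \left(\frac{G}{9} + \frac{45}{-15}\right)\right)^{2} = \left(3^{2} + \left(\frac{120}{9} + \frac{45}{-15}\right)\right)^{2} = \left(9 + \left(120 \cdot \frac{1}{9} + 45 \left(- \frac{1}{15}\right)\right)\right)^{2} = \left(9 + \left(\frac{40}{3} - 3\right)\right)^{2} = \left(9 + \frac{31}{3}\right)^{2} = \left(\frac{58}{3}\right)^{2} = \frac{3364}{9}$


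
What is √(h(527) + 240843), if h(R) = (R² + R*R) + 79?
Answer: 2*√199095 ≈ 892.40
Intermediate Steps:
h(R) = 79 + 2*R² (h(R) = (R² + R²) + 79 = 2*R² + 79 = 79 + 2*R²)
√(h(527) + 240843) = √((79 + 2*527²) + 240843) = √((79 + 2*277729) + 240843) = √((79 + 555458) + 240843) = √(555537 + 240843) = √796380 = 2*√199095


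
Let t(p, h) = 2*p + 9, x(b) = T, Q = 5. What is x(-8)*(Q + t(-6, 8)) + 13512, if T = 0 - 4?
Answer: 13504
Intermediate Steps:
T = -4
x(b) = -4
t(p, h) = 9 + 2*p
x(-8)*(Q + t(-6, 8)) + 13512 = -4*(5 + (9 + 2*(-6))) + 13512 = -4*(5 + (9 - 12)) + 13512 = -4*(5 - 3) + 13512 = -4*2 + 13512 = -8 + 13512 = 13504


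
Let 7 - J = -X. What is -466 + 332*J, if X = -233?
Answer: -75498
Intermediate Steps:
J = -226 (J = 7 - (-1)*(-233) = 7 - 1*233 = 7 - 233 = -226)
-466 + 332*J = -466 + 332*(-226) = -466 - 75032 = -75498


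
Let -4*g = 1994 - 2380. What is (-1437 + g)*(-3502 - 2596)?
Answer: 8174369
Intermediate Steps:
g = 193/2 (g = -(1994 - 2380)/4 = -¼*(-386) = 193/2 ≈ 96.500)
(-1437 + g)*(-3502 - 2596) = (-1437 + 193/2)*(-3502 - 2596) = -2681/2*(-6098) = 8174369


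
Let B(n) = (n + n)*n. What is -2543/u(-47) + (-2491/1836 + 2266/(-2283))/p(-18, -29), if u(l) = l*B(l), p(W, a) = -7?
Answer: 353228822587/1015427562156 ≈ 0.34786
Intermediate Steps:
B(n) = 2*n**2 (B(n) = (2*n)*n = 2*n**2)
u(l) = 2*l**3 (u(l) = l*(2*l**2) = 2*l**3)
-2543/u(-47) + (-2491/1836 + 2266/(-2283))/p(-18, -29) = -2543/(2*(-47)**3) + (-2491/1836 + 2266/(-2283))/(-7) = -2543/(2*(-103823)) + (-2491*1/1836 + 2266*(-1/2283))*(-1/7) = -2543/(-207646) + (-2491/1836 - 2266/2283)*(-1/7) = -2543*(-1/207646) - 3282443/1397196*(-1/7) = 2543/207646 + 3282443/9780372 = 353228822587/1015427562156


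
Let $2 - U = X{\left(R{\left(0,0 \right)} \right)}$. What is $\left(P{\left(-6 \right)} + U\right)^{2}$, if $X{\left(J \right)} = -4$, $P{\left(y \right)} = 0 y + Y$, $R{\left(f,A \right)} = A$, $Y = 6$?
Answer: $144$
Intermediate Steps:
$P{\left(y \right)} = 6$ ($P{\left(y \right)} = 0 y + 6 = 0 + 6 = 6$)
$U = 6$ ($U = 2 - -4 = 2 + 4 = 6$)
$\left(P{\left(-6 \right)} + U\right)^{2} = \left(6 + 6\right)^{2} = 12^{2} = 144$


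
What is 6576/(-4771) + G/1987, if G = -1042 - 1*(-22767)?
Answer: 90583463/9479977 ≈ 9.5552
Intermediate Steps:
G = 21725 (G = -1042 + 22767 = 21725)
6576/(-4771) + G/1987 = 6576/(-4771) + 21725/1987 = 6576*(-1/4771) + 21725*(1/1987) = -6576/4771 + 21725/1987 = 90583463/9479977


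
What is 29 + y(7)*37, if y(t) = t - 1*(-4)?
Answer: 436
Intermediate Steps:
y(t) = 4 + t (y(t) = t + 4 = 4 + t)
29 + y(7)*37 = 29 + (4 + 7)*37 = 29 + 11*37 = 29 + 407 = 436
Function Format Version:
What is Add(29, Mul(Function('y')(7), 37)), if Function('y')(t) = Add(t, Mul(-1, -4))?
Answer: 436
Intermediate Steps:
Function('y')(t) = Add(4, t) (Function('y')(t) = Add(t, 4) = Add(4, t))
Add(29, Mul(Function('y')(7), 37)) = Add(29, Mul(Add(4, 7), 37)) = Add(29, Mul(11, 37)) = Add(29, 407) = 436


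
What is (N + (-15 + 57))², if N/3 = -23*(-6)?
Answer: 207936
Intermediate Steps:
N = 414 (N = 3*(-23*(-6)) = 3*138 = 414)
(N + (-15 + 57))² = (414 + (-15 + 57))² = (414 + 42)² = 456² = 207936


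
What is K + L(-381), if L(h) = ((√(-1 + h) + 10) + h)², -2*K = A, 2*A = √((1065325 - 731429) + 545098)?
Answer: 137259 - 3*√97666/4 - 742*I*√382 ≈ 1.3702e+5 - 14502.0*I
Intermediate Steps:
A = 3*√97666/2 (A = √((1065325 - 731429) + 545098)/2 = √(333896 + 545098)/2 = √878994/2 = (3*√97666)/2 = 3*√97666/2 ≈ 468.77)
K = -3*√97666/4 ≈ -234.39
L(h) = (10 + h + √(-1 + h))² (L(h) = ((10 + √(-1 + h)) + h)² = (10 + h + √(-1 + h))²)
K + L(-381) = -3*√97666/4 + (10 - 381 + √(-1 - 381))² = -3*√97666/4 + (10 - 381 + √(-382))² = -3*√97666/4 + (10 - 381 + I*√382)² = -3*√97666/4 + (-371 + I*√382)² = (-371 + I*√382)² - 3*√97666/4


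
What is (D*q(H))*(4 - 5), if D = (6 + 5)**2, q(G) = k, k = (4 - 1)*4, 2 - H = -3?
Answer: -1452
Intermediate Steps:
H = 5 (H = 2 - 1*(-3) = 2 + 3 = 5)
k = 12 (k = 3*4 = 12)
q(G) = 12
D = 121 (D = 11**2 = 121)
(D*q(H))*(4 - 5) = (121*12)*(4 - 5) = 1452*(-1) = -1452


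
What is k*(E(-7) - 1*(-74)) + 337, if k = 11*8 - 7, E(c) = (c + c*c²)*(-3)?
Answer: 91381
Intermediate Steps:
E(c) = -3*c - 3*c³ (E(c) = (c + c³)*(-3) = -3*c - 3*c³)
k = 81 (k = 88 - 7 = 81)
k*(E(-7) - 1*(-74)) + 337 = 81*(-3*(-7)*(1 + (-7)²) - 1*(-74)) + 337 = 81*(-3*(-7)*(1 + 49) + 74) + 337 = 81*(-3*(-7)*50 + 74) + 337 = 81*(1050 + 74) + 337 = 81*1124 + 337 = 91044 + 337 = 91381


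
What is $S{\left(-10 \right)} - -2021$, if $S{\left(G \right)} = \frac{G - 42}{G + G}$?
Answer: $\frac{10118}{5} \approx 2023.6$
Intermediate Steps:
$S{\left(G \right)} = \frac{-42 + G}{2 G}$
$S{\left(-10 \right)} - -2021 = \frac{-42 - 10}{2 \left(-10\right)} - -2021 = \frac{1}{2} \left(- \frac{1}{10}\right) \left(-52\right) + 2021 = \frac{13}{5} + 2021 = \frac{10118}{5}$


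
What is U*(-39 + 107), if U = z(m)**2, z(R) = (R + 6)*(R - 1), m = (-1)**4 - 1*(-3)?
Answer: 61200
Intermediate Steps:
m = 4 (m = 1 + 3 = 4)
z(R) = (-1 + R)*(6 + R) (z(R) = (6 + R)*(-1 + R) = (-1 + R)*(6 + R))
U = 900 (U = (-6 + 4**2 + 5*4)**2 = (-6 + 16 + 20)**2 = 30**2 = 900)
U*(-39 + 107) = 900*(-39 + 107) = 900*68 = 61200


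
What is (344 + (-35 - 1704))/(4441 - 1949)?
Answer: -1395/2492 ≈ -0.55979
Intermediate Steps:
(344 + (-35 - 1704))/(4441 - 1949) = (344 - 1739)/2492 = -1395*1/2492 = -1395/2492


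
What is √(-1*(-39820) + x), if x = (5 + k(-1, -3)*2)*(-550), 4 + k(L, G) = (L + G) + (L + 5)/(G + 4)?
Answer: √41470 ≈ 203.64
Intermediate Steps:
k(L, G) = -4 + G + L + (5 + L)/(4 + G) (k(L, G) = -4 + ((L + G) + (L + 5)/(G + 4)) = -4 + ((G + L) + (5 + L)/(4 + G)) = -4 + (G + L + (5 + L)/(4 + G)) = -4 + G + L + (5 + L)/(4 + G))
x = 1650 (x = (5 + ((-11 + (-3)² + 5*(-1) - 3*(-1))/(4 - 3))*2)*(-550) = (5 + ((-11 + 9 - 5 + 3)/1)*2)*(-550) = (5 + (1*(-4))*2)*(-550) = (5 - 4*2)*(-550) = (5 - 8)*(-550) = -3*(-550) = 1650)
√(-1*(-39820) + x) = √(-1*(-39820) + 1650) = √(39820 + 1650) = √41470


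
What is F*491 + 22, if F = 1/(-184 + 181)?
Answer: -425/3 ≈ -141.67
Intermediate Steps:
F = -⅓ (F = 1/(-3) = -⅓ ≈ -0.33333)
F*491 + 22 = -⅓*491 + 22 = -491/3 + 22 = -425/3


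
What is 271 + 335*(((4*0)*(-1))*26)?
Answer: 271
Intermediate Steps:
271 + 335*(((4*0)*(-1))*26) = 271 + 335*((0*(-1))*26) = 271 + 335*(0*26) = 271 + 335*0 = 271 + 0 = 271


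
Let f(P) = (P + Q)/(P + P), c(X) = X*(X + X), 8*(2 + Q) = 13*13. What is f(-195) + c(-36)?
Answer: 2696149/1040 ≈ 2592.4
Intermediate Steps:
Q = 153/8 (Q = -2 + (13*13)/8 = -2 + (⅛)*169 = -2 + 169/8 = 153/8 ≈ 19.125)
c(X) = 2*X² (c(X) = X*(2*X) = 2*X²)
f(P) = (153/8 + P)/(2*P) (f(P) = (P + 153/8)/(P + P) = (153/8 + P)/((2*P)) = (153/8 + P)*(1/(2*P)) = (153/8 + P)/(2*P))
f(-195) + c(-36) = (1/16)*(153 + 8*(-195))/(-195) + 2*(-36)² = (1/16)*(-1/195)*(153 - 1560) + 2*1296 = (1/16)*(-1/195)*(-1407) + 2592 = 469/1040 + 2592 = 2696149/1040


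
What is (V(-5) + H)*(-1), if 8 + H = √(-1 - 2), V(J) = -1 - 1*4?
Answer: 13 - I*√3 ≈ 13.0 - 1.732*I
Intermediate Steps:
V(J) = -5 (V(J) = -1 - 4 = -5)
H = -8 + I*√3 (H = -8 + √(-1 - 2) = -8 + √(-3) = -8 + I*√3 ≈ -8.0 + 1.732*I)
(V(-5) + H)*(-1) = (-5 + (-8 + I*√3))*(-1) = (-13 + I*√3)*(-1) = 13 - I*√3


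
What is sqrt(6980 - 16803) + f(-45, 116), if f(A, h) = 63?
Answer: 63 + I*sqrt(9823) ≈ 63.0 + 99.111*I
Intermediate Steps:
sqrt(6980 - 16803) + f(-45, 116) = sqrt(6980 - 16803) + 63 = sqrt(-9823) + 63 = I*sqrt(9823) + 63 = 63 + I*sqrt(9823)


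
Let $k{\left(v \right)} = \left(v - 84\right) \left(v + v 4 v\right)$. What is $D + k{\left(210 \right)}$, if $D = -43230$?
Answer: $22209630$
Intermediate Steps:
$k{\left(v \right)} = \left(-84 + v\right) \left(v + 4 v^{2}\right)$ ($k{\left(v \right)} = \left(-84 + v\right) \left(v + 4 v v\right) = \left(-84 + v\right) \left(v + 4 v^{2}\right)$)
$D + k{\left(210 \right)} = -43230 + 210 \left(-84 - 70350 + 4 \cdot 210^{2}\right) = -43230 + 210 \left(-84 - 70350 + 4 \cdot 44100\right) = -43230 + 210 \left(-84 - 70350 + 176400\right) = -43230 + 210 \cdot 105966 = -43230 + 22252860 = 22209630$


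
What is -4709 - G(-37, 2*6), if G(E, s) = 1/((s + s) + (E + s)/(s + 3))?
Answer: -315506/67 ≈ -4709.0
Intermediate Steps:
G(E, s) = 1/(2*s + (E + s)/(3 + s))
-4709 - G(-37, 2*6) = -4709 - (3 + 2*6)/(-37 + 2*(2*6)**2 + 7*(2*6)) = -4709 - (3 + 12)/(-37 + 2*12**2 + 7*12) = -4709 - 15/(-37 + 2*144 + 84) = -4709 - 15/(-37 + 288 + 84) = -4709 - 15/335 = -4709 - 1*3/67 = -4709 - 3/67 = -315506/67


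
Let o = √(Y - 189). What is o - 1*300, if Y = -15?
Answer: -300 + 2*I*√51 ≈ -300.0 + 14.283*I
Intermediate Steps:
o = 2*I*√51 (o = √(-15 - 189) = √(-204) = 2*I*√51 ≈ 14.283*I)
o - 1*300 = 2*I*√51 - 1*300 = 2*I*√51 - 300 = -300 + 2*I*√51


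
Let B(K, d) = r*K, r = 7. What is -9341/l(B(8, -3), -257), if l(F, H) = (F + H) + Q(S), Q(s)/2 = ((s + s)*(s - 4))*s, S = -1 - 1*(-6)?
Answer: 9341/101 ≈ 92.485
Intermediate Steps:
S = 5 (S = -1 + 6 = 5)
Q(s) = 4*s²*(-4 + s) (Q(s) = 2*(((s + s)*(s - 4))*s) = 2*(((2*s)*(-4 + s))*s) = 2*((2*s*(-4 + s))*s) = 2*(2*s²*(-4 + s)) = 4*s²*(-4 + s))
B(K, d) = 7*K
l(F, H) = 100 + F + H (l(F, H) = (F + H) + 4*5²*(-4 + 5) = (F + H) + 4*25*1 = (F + H) + 100 = 100 + F + H)
-9341/l(B(8, -3), -257) = -9341/(100 + 7*8 - 257) = -9341/(100 + 56 - 257) = -9341/(-101) = -9341*(-1/101) = 9341/101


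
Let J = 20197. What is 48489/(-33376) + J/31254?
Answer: -60098581/74509536 ≈ -0.80659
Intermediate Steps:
48489/(-33376) + J/31254 = 48489/(-33376) + 20197/31254 = 48489*(-1/33376) + 20197*(1/31254) = -6927/4768 + 20197/31254 = -60098581/74509536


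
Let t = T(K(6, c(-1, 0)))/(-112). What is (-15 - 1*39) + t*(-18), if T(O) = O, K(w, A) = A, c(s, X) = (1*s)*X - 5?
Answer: -3069/56 ≈ -54.804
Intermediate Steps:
c(s, X) = -5 + X*s (c(s, X) = s*X - 5 = X*s - 5 = -5 + X*s)
t = 5/112 (t = (-5 + 0*(-1))/(-112) = (-5 + 0)*(-1/112) = -5*(-1/112) = 5/112 ≈ 0.044643)
(-15 - 1*39) + t*(-18) = (-15 - 1*39) + (5/112)*(-18) = (-15 - 39) - 45/56 = -54 - 45/56 = -3069/56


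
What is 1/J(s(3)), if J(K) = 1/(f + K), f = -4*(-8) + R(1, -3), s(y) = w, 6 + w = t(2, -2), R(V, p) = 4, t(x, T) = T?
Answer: 28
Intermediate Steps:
w = -8 (w = -6 - 2 = -8)
s(y) = -8
f = 36 (f = -4*(-8) + 4 = 32 + 4 = 36)
J(K) = 1/(36 + K)
1/J(s(3)) = 1/(1/(36 - 8)) = 1/(1/28) = 28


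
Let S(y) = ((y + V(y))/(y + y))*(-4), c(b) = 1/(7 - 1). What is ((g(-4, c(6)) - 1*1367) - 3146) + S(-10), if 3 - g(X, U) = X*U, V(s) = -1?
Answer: -67673/15 ≈ -4511.5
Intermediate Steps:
c(b) = ⅙ (c(b) = 1/6 = ⅙)
S(y) = -2*(-1 + y)/y (S(y) = ((y - 1)/(y + y))*(-4) = ((-1 + y)/((2*y)))*(-4) = ((-1 + y)*(1/(2*y)))*(-4) = ((-1 + y)/(2*y))*(-4) = -2*(-1 + y)/y)
g(X, U) = 3 - U*X (g(X, U) = 3 - X*U = 3 - U*X)
((g(-4, c(6)) - 1*1367) - 3146) + S(-10) = (((3 - 1*⅙*(-4)) - 1*1367) - 3146) + (-2 + 2/(-10)) = (((3 + ⅔) - 1367) - 3146) + (-2 + 2*(-⅒)) = ((11/3 - 1367) - 3146) + (-2 - ⅕) = (-4090/3 - 3146) - 11/5 = -13528/3 - 11/5 = -67673/15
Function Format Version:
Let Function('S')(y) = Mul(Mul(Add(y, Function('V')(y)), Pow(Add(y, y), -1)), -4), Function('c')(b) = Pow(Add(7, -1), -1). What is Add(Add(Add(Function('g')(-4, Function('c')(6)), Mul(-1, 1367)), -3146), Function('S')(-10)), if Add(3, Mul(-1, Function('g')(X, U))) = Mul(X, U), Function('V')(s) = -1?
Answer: Rational(-67673, 15) ≈ -4511.5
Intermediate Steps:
Function('c')(b) = Rational(1, 6) (Function('c')(b) = Pow(6, -1) = Rational(1, 6))
Function('S')(y) = Mul(-2, Pow(y, -1), Add(-1, y)) (Function('S')(y) = Mul(Mul(Add(y, -1), Pow(Add(y, y), -1)), -4) = Mul(Mul(Add(-1, y), Pow(Mul(2, y), -1)), -4) = Mul(Mul(Add(-1, y), Mul(Rational(1, 2), Pow(y, -1))), -4) = Mul(Mul(Rational(1, 2), Pow(y, -1), Add(-1, y)), -4) = Mul(-2, Pow(y, -1), Add(-1, y)))
Function('g')(X, U) = Add(3, Mul(-1, U, X)) (Function('g')(X, U) = Add(3, Mul(-1, Mul(X, U))) = Add(3, Mul(-1, Mul(U, X))) = Add(3, Mul(-1, U, X)))
Add(Add(Add(Function('g')(-4, Function('c')(6)), Mul(-1, 1367)), -3146), Function('S')(-10)) = Add(Add(Add(Add(3, Mul(-1, Rational(1, 6), -4)), Mul(-1, 1367)), -3146), Add(-2, Mul(2, Pow(-10, -1)))) = Add(Add(Add(Add(3, Rational(2, 3)), -1367), -3146), Add(-2, Mul(2, Rational(-1, 10)))) = Add(Add(Add(Rational(11, 3), -1367), -3146), Add(-2, Rational(-1, 5))) = Add(Add(Rational(-4090, 3), -3146), Rational(-11, 5)) = Add(Rational(-13528, 3), Rational(-11, 5)) = Rational(-67673, 15)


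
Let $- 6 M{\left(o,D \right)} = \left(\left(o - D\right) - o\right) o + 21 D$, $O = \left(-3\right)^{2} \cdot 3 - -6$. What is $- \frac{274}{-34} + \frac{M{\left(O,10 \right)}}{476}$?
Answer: $\frac{964}{119} \approx 8.1008$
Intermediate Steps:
$O = 33$ ($O = 9 \cdot 3 + 6 = 27 + 6 = 33$)
$M{\left(o,D \right)} = - \frac{7 D}{2} + \frac{D o}{6}$ ($M{\left(o,D \right)} = - \frac{\left(\left(o - D\right) - o\right) o + 21 D}{6} = - \frac{- D o + 21 D}{6} = - \frac{21 D - D o}{6} = - \frac{7 D}{2} + \frac{D o}{6}$)
$- \frac{274}{-34} + \frac{M{\left(O,10 \right)}}{476} = - \frac{274}{-34} + \frac{\frac{1}{6} \cdot 10 \left(-21 + 33\right)}{476} = \left(-274\right) \left(- \frac{1}{34}\right) + \frac{1}{6} \cdot 10 \cdot 12 \cdot \frac{1}{476} = \frac{137}{17} + 20 \cdot \frac{1}{476} = \frac{137}{17} + \frac{5}{119} = \frac{964}{119}$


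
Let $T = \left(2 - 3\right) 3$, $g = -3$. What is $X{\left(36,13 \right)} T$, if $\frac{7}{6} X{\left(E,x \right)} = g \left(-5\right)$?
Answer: $- \frac{270}{7} \approx -38.571$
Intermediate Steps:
$T = -3$ ($T = \left(-1\right) 3 = -3$)
$X{\left(E,x \right)} = \frac{90}{7}$ ($X{\left(E,x \right)} = \frac{6 \left(\left(-3\right) \left(-5\right)\right)}{7} = \frac{6}{7} \cdot 15 = \frac{90}{7}$)
$X{\left(36,13 \right)} T = \frac{90}{7} \left(-3\right) = - \frac{270}{7}$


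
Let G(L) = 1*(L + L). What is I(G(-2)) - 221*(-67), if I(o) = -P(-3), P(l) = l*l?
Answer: 14798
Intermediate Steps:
P(l) = l²
G(L) = 2*L (G(L) = 1*(2*L) = 2*L)
I(o) = -9 (I(o) = -1*(-3)² = -1*9 = -9)
I(G(-2)) - 221*(-67) = -9 - 221*(-67) = -9 + 14807 = 14798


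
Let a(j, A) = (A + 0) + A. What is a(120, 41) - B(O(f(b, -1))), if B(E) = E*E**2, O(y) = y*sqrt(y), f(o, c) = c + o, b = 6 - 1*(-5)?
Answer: 82 - 10000*sqrt(10) ≈ -31541.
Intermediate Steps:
b = 11 (b = 6 + 5 = 11)
a(j, A) = 2*A (a(j, A) = A + A = 2*A)
O(y) = y**(3/2)
B(E) = E**3
a(120, 41) - B(O(f(b, -1))) = 2*41 - ((-1 + 11)**(3/2))**3 = 82 - (10**(3/2))**3 = 82 - (10*sqrt(10))**3 = 82 - 10000*sqrt(10)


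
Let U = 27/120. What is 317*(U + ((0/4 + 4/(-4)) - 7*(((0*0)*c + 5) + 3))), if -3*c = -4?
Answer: -719907/40 ≈ -17998.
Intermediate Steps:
c = 4/3 (c = -⅓*(-4) = 4/3 ≈ 1.3333)
U = 9/40 (U = 27*(1/120) = 9/40 ≈ 0.22500)
317*(U + ((0/4 + 4/(-4)) - 7*(((0*0)*c + 5) + 3))) = 317*(9/40 + ((0/4 + 4/(-4)) - 7*(((0*0)*(4/3) + 5) + 3))) = 317*(9/40 + ((0*(¼) + 4*(-¼)) - 7*((0*(4/3) + 5) + 3))) = 317*(9/40 + ((0 - 1) - 7*((0 + 5) + 3))) = 317*(9/40 + (-1 - 7*(5 + 3))) = 317*(9/40 + (-1 - 7*8)) = 317*(9/40 + (-1 - 56)) = 317*(9/40 - 57) = 317*(-2271/40) = -719907/40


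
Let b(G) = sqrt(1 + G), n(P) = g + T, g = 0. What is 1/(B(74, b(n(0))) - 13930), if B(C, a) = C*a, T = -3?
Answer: -6965/97027926 - 37*I*sqrt(2)/97027926 ≈ -7.1783e-5 - 5.3929e-7*I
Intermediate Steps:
n(P) = -3 (n(P) = 0 - 3 = -3)
1/(B(74, b(n(0))) - 13930) = 1/(74*sqrt(1 - 3) - 13930) = 1/(74*sqrt(-2) - 13930) = 1/(74*(I*sqrt(2)) - 13930) = 1/(74*I*sqrt(2) - 13930) = 1/(-13930 + 74*I*sqrt(2))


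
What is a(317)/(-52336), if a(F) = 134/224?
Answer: -67/5861632 ≈ -1.1430e-5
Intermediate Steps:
a(F) = 67/112 (a(F) = 134*(1/224) = 67/112)
a(317)/(-52336) = (67/112)/(-52336) = (67/112)*(-1/52336) = -67/5861632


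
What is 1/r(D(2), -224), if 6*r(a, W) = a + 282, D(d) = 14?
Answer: 3/148 ≈ 0.020270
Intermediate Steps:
r(a, W) = 47 + a/6 (r(a, W) = (a + 282)/6 = (282 + a)/6 = 47 + a/6)
1/r(D(2), -224) = 1/(47 + (⅙)*14) = 1/(47 + 7/3) = 1/(148/3) = 3/148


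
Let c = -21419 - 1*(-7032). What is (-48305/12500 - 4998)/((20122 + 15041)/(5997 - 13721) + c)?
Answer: 24146500391/69475219375 ≈ 0.34756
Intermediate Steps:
c = -14387 (c = -21419 + 7032 = -14387)
(-48305/12500 - 4998)/((20122 + 15041)/(5997 - 13721) + c) = (-48305/12500 - 4998)/((20122 + 15041)/(5997 - 13721) - 14387) = (-48305*1/12500 - 4998)/(35163/(-7724) - 14387) = (-9661/2500 - 4998)/(35163*(-1/7724) - 14387) = -12504661/(2500*(-35163/7724 - 14387)) = -12504661/(2500*(-111160351/7724)) = -12504661/2500*(-7724/111160351) = 24146500391/69475219375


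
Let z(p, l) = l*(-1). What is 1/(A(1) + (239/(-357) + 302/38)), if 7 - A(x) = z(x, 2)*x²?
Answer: 6783/110413 ≈ 0.061433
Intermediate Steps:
z(p, l) = -l
A(x) = 7 + 2*x² (A(x) = 7 - (-1*2)*x² = 7 - (-2)*x² = 7 + 2*x²)
1/(A(1) + (239/(-357) + 302/38)) = 1/((7 + 2*1²) + (239/(-357) + 302/38)) = 1/((7 + 2*1) + (239*(-1/357) + 302*(1/38))) = 1/((7 + 2) + (-239/357 + 151/19)) = 1/(9 + 49366/6783) = 1/(110413/6783) = 6783/110413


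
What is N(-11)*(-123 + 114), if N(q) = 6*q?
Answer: 594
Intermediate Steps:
N(-11)*(-123 + 114) = (6*(-11))*(-123 + 114) = -66*(-9) = 594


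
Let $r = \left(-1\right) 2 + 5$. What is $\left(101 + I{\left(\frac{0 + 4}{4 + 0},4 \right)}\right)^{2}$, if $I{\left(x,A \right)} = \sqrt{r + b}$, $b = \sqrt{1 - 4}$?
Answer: $\left(101 + \sqrt{3 + i \sqrt{3}}\right)^{2} \approx 10567.0 + 99.04 i$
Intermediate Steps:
$b = i \sqrt{3}$ ($b = \sqrt{-3} = i \sqrt{3} \approx 1.732 i$)
$r = 3$ ($r = -2 + 5 = 3$)
$I{\left(x,A \right)} = \sqrt{3 + i \sqrt{3}}$
$\left(101 + I{\left(\frac{0 + 4}{4 + 0},4 \right)}\right)^{2} = \left(101 + \sqrt{3 + i \sqrt{3}}\right)^{2}$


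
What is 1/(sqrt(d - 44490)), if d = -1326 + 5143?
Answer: -I*sqrt(40673)/40673 ≈ -0.0049585*I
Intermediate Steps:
d = 3817
1/(sqrt(d - 44490)) = 1/(sqrt(3817 - 44490)) = 1/(sqrt(-40673)) = 1/(I*sqrt(40673)) = -I*sqrt(40673)/40673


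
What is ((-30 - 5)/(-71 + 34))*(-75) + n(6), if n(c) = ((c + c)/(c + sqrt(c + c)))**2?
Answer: -2181/37 - 6*sqrt(3) ≈ -69.338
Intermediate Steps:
n(c) = 4*c**2/(c + sqrt(2)*sqrt(c))**2 (n(c) = ((2*c)/(c + sqrt(2*c)))**2 = ((2*c)/(c + sqrt(2)*sqrt(c)))**2 = (2*c/(c + sqrt(2)*sqrt(c)))**2 = 4*c**2/(c + sqrt(2)*sqrt(c))**2)
((-30 - 5)/(-71 + 34))*(-75) + n(6) = ((-30 - 5)/(-71 + 34))*(-75) + 4*6**2/(6 + sqrt(2)*sqrt(6))**2 = -35/(-37)*(-75) + 4*36/(6 + 2*sqrt(3))**2 = -35*(-1/37)*(-75) + 144/(6 + 2*sqrt(3))**2 = (35/37)*(-75) + 144/(6 + 2*sqrt(3))**2 = -2625/37 + 144/(6 + 2*sqrt(3))**2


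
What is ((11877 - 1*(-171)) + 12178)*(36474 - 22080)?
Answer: 348709044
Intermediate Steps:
((11877 - 1*(-171)) + 12178)*(36474 - 22080) = ((11877 + 171) + 12178)*14394 = (12048 + 12178)*14394 = 24226*14394 = 348709044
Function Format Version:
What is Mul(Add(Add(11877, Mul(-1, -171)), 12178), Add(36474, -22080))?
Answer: 348709044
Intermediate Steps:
Mul(Add(Add(11877, Mul(-1, -171)), 12178), Add(36474, -22080)) = Mul(Add(Add(11877, 171), 12178), 14394) = Mul(Add(12048, 12178), 14394) = Mul(24226, 14394) = 348709044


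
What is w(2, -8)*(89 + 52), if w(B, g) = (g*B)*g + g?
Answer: 16920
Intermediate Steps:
w(B, g) = g + B*g**2 (w(B, g) = (B*g)*g + g = B*g**2 + g = g + B*g**2)
w(2, -8)*(89 + 52) = (-8*(1 + 2*(-8)))*(89 + 52) = -8*(1 - 16)*141 = -8*(-15)*141 = 120*141 = 16920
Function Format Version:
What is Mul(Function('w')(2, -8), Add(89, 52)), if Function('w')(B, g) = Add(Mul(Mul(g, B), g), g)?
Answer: 16920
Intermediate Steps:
Function('w')(B, g) = Add(g, Mul(B, Pow(g, 2))) (Function('w')(B, g) = Add(Mul(Mul(B, g), g), g) = Add(Mul(B, Pow(g, 2)), g) = Add(g, Mul(B, Pow(g, 2))))
Mul(Function('w')(2, -8), Add(89, 52)) = Mul(Mul(-8, Add(1, Mul(2, -8))), Add(89, 52)) = Mul(Mul(-8, Add(1, -16)), 141) = Mul(Mul(-8, -15), 141) = Mul(120, 141) = 16920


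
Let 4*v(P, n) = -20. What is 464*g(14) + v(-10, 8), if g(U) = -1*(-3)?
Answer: 1387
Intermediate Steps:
g(U) = 3
v(P, n) = -5 (v(P, n) = (¼)*(-20) = -5)
464*g(14) + v(-10, 8) = 464*3 - 5 = 1392 - 5 = 1387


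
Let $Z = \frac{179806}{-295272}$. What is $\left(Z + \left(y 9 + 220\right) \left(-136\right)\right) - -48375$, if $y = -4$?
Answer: $\frac{3447358333}{147636} \approx 23350.0$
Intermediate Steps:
$Z = - \frac{89903}{147636}$ ($Z = 179806 \left(- \frac{1}{295272}\right) = - \frac{89903}{147636} \approx -0.60895$)
$\left(Z + \left(y 9 + 220\right) \left(-136\right)\right) - -48375 = \left(- \frac{89903}{147636} + \left(\left(-4\right) 9 + 220\right) \left(-136\right)\right) - -48375 = \left(- \frac{89903}{147636} + \left(-36 + 220\right) \left(-136\right)\right) + 48375 = \left(- \frac{89903}{147636} + 184 \left(-136\right)\right) + 48375 = \left(- \frac{89903}{147636} - 25024\right) + 48375 = - \frac{3694533167}{147636} + 48375 = \frac{3447358333}{147636}$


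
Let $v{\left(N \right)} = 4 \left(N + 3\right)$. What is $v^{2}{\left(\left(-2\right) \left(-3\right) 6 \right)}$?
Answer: $24336$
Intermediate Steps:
$v{\left(N \right)} = 12 + 4 N$ ($v{\left(N \right)} = 4 \left(3 + N\right) = 12 + 4 N$)
$v^{2}{\left(\left(-2\right) \left(-3\right) 6 \right)} = \left(12 + 4 \left(-2\right) \left(-3\right) 6\right)^{2} = \left(12 + 4 \cdot 6 \cdot 6\right)^{2} = \left(12 + 4 \cdot 36\right)^{2} = \left(12 + 144\right)^{2} = 156^{2} = 24336$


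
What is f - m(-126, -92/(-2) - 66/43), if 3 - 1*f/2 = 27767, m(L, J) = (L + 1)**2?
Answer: -71153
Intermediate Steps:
m(L, J) = (1 + L)**2
f = -55528 (f = 6 - 2*27767 = 6 - 55534 = -55528)
f - m(-126, -92/(-2) - 66/43) = -55528 - (1 - 126)**2 = -55528 - 1*(-125)**2 = -55528 - 1*15625 = -55528 - 15625 = -71153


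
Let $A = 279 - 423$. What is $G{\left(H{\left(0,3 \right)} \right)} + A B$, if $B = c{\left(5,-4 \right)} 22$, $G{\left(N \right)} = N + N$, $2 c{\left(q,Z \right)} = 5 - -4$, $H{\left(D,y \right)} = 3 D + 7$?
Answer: $-14242$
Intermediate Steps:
$H{\left(D,y \right)} = 7 + 3 D$
$c{\left(q,Z \right)} = \frac{9}{2}$ ($c{\left(q,Z \right)} = \frac{5 - -4}{2} = \frac{5 + 4}{2} = \frac{1}{2} \cdot 9 = \frac{9}{2}$)
$G{\left(N \right)} = 2 N$
$A = -144$
$B = 99$ ($B = \frac{9}{2} \cdot 22 = 99$)
$G{\left(H{\left(0,3 \right)} \right)} + A B = 2 \left(7 + 3 \cdot 0\right) - 14256 = 2 \left(7 + 0\right) - 14256 = 2 \cdot 7 - 14256 = 14 - 14256 = -14242$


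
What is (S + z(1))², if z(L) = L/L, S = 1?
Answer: 4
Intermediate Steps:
z(L) = 1
(S + z(1))² = (1 + 1)² = 2² = 4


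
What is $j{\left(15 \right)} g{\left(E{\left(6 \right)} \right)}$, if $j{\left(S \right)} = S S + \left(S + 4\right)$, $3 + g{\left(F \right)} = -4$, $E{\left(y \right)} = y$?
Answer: $-1708$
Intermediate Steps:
$g{\left(F \right)} = -7$ ($g{\left(F \right)} = -3 - 4 = -7$)
$j{\left(S \right)} = 4 + S + S^{2}$ ($j{\left(S \right)} = S^{2} + \left(4 + S\right) = 4 + S + S^{2}$)
$j{\left(15 \right)} g{\left(E{\left(6 \right)} \right)} = \left(4 + 15 + 15^{2}\right) \left(-7\right) = \left(4 + 15 + 225\right) \left(-7\right) = 244 \left(-7\right) = -1708$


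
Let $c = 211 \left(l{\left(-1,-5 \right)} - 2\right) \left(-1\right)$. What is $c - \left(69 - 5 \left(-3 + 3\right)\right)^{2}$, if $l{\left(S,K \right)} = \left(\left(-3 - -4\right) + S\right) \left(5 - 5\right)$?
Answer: $-4339$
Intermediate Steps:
$l{\left(S,K \right)} = 0$ ($l{\left(S,K \right)} = \left(\left(-3 + 4\right) + S\right) 0 = \left(1 + S\right) 0 = 0$)
$c = 422$ ($c = 211 \left(0 - 2\right) \left(-1\right) = 211 \left(\left(-2\right) \left(-1\right)\right) = 211 \cdot 2 = 422$)
$c - \left(69 - 5 \left(-3 + 3\right)\right)^{2} = 422 - \left(69 - 5 \left(-3 + 3\right)\right)^{2} = 422 - \left(69 - 0\right)^{2} = 422 - \left(69 + 0\right)^{2} = 422 - 69^{2} = 422 - 4761 = -4339$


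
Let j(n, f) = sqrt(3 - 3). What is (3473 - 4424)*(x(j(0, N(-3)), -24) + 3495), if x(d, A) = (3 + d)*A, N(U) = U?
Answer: -3255273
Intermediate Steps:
j(n, f) = 0 (j(n, f) = sqrt(0) = 0)
x(d, A) = A*(3 + d)
(3473 - 4424)*(x(j(0, N(-3)), -24) + 3495) = (3473 - 4424)*(-24*(3 + 0) + 3495) = -951*(-24*3 + 3495) = -951*(-72 + 3495) = -951*3423 = -3255273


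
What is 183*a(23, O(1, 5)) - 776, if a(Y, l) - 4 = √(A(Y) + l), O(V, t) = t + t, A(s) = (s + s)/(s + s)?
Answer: -44 + 183*√11 ≈ 562.94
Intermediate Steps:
A(s) = 1 (A(s) = (2*s)/((2*s)) = (2*s)*(1/(2*s)) = 1)
O(V, t) = 2*t
a(Y, l) = 4 + √(1 + l)
183*a(23, O(1, 5)) - 776 = 183*(4 + √(1 + 2*5)) - 776 = 183*(4 + √(1 + 10)) - 776 = 183*(4 + √11) - 776 = (732 + 183*√11) - 776 = -44 + 183*√11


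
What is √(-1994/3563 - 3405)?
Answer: I*√43233474067/3563 ≈ 58.357*I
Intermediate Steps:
√(-1994/3563 - 3405) = √(-12134009/3563) = I*√43233474067/3563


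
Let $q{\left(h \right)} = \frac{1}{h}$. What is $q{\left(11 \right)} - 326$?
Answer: $- \frac{3585}{11} \approx -325.91$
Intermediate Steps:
$q{\left(11 \right)} - 326 = \frac{1}{11} - 326 = - \frac{3585}{11}$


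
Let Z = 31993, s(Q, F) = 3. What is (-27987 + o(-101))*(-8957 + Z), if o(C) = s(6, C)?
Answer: -644639424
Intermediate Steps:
o(C) = 3
(-27987 + o(-101))*(-8957 + Z) = (-27987 + 3)*(-8957 + 31993) = -27984*23036 = -644639424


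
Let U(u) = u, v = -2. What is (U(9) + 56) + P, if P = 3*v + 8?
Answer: 67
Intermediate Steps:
P = 2 (P = 3*(-2) + 8 = -6 + 8 = 2)
(U(9) + 56) + P = (9 + 56) + 2 = 65 + 2 = 67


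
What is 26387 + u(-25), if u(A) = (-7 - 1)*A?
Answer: 26587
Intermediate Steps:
u(A) = -8*A
26387 + u(-25) = 26387 - 8*(-25) = 26387 + 200 = 26587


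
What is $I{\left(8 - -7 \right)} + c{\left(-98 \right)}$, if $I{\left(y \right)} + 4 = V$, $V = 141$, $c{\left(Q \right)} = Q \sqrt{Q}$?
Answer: $137 - 686 i \sqrt{2} \approx 137.0 - 970.15 i$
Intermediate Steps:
$c{\left(Q \right)} = Q^{\frac{3}{2}}$
$I{\left(y \right)} = 137$ ($I{\left(y \right)} = -4 + 141 = 137$)
$I{\left(8 - -7 \right)} + c{\left(-98 \right)} = 137 + \left(-98\right)^{\frac{3}{2}} = 137 - 686 i \sqrt{2}$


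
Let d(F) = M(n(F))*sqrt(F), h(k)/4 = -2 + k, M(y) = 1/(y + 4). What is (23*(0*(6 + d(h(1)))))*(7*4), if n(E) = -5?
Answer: 0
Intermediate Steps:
M(y) = 1/(4 + y)
h(k) = -8 + 4*k (h(k) = 4*(-2 + k) = -8 + 4*k)
d(F) = -sqrt(F) (d(F) = sqrt(F)/(4 - 5) = sqrt(F)/(-1) = -sqrt(F))
(23*(0*(6 + d(h(1)))))*(7*4) = (23*(0*(6 - sqrt(-8 + 4*1))))*(7*4) = (23*(0*(6 - sqrt(-8 + 4))))*28 = (23*(0*(6 - sqrt(-4))))*28 = (23*(0*(6 - 2*I)))*28 = (23*0)*28 = 0*28 = 0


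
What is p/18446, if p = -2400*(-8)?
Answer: 9600/9223 ≈ 1.0409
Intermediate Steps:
p = 19200
p/18446 = 19200/18446 = 19200*(1/18446) = 9600/9223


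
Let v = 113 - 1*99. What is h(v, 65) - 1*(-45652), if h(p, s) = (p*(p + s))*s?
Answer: 117542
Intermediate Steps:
v = 14 (v = 113 - 99 = 14)
h(p, s) = p*s*(p + s)
h(v, 65) - 1*(-45652) = 14*65*(14 + 65) - 1*(-45652) = 14*65*79 + 45652 = 71890 + 45652 = 117542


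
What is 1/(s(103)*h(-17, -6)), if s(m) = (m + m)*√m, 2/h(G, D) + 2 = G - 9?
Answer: -7*√103/10609 ≈ -0.0066964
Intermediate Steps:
h(G, D) = 2/(-11 + G) (h(G, D) = 2/(-2 + (G - 9)) = 2/(-2 + (-9 + G)) = 2/(-11 + G))
s(m) = 2*m^(3/2) (s(m) = (2*m)*√m = 2*m^(3/2))
1/(s(103)*h(-17, -6)) = 1/((2*103^(3/2))*(2/(-11 - 17))) = 1/((2*(103*√103))*(2/(-28))) = 1/((206*√103)*(2*(-1/28))) = 1/((206*√103)*(-1/14)) = 1/(-103*√103/7) = -7*√103/10609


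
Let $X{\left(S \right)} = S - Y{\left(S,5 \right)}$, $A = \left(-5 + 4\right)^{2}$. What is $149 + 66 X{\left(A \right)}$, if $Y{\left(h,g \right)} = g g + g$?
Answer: $-1765$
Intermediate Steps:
$A = 1$ ($A = \left(-1\right)^{2} = 1$)
$Y{\left(h,g \right)} = g + g^{2}$ ($Y{\left(h,g \right)} = g^{2} + g = g + g^{2}$)
$X{\left(S \right)} = -30 + S$ ($X{\left(S \right)} = S - 5 \left(1 + 5\right) = S - 5 \cdot 6 = S - 30 = -30 + S$)
$149 + 66 X{\left(A \right)} = 149 + 66 \left(-30 + 1\right) = 149 + 66 \left(-29\right) = 149 - 1914 = -1765$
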